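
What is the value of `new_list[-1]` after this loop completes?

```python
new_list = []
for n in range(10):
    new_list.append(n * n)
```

Last element of squares 0 to 9
`new_list` takes the values: [] → [0] → [0, 1] → [0, 1, 4] → [0, 1, 4, 9] → [0, 1, 4, 9, 16] → [0, 1, 4, 9, 16, 25] → [0, 1, 4, 9, 16, 25, 36] → [0, 1, 4, 9, 16, 25, 36, 49] → [0, 1, 4, 9, 16, 25, 36, 49, 64] → [0, 1, 4, 9, 16, 25, 36, 49, 64, 81]
So `new_list[-1]` = 81

Answer: 81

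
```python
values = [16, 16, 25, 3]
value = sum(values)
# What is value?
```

Trace:
`values = [16, 16, 25, 3]` → values = [16, 16, 25, 3]
`value = sum(values)` → value = 60
So value = 60

Answer: 60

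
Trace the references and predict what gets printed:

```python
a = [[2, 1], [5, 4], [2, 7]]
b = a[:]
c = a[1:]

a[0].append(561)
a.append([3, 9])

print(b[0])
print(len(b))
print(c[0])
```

Key concept: slice with nested mutation.
Step by step:
`a = [[2, 1], [5, 4], [2, 7]]` → a = [[2, 1], [5, 4], [2, 7]]
`b = a[:]` → b = [[2, 1], [5, 4], [2, 7]]
`c = a[1:]` → c = [[5, 4], [2, 7]]
`a[0].append(561)` → a = [[2, 1, 561], [5, 4], [2, 7]]; b = [[2, 1, 561], [5, 4], [2, 7]]
`a.append([3, 9])` → a = [[2, 1, 561], [5, 4], [2, 7], [3, 9]]
`print(b[0])` → prints [2, 1, 561]
`print(len(b))` → prints 3
`print(c[0])` → prints [5, 4]

Answer:
[2, 1, 561]
3
[5, 4]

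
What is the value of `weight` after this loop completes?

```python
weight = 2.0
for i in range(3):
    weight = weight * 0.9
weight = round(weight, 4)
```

Exponential decay: 2.0 * 0.9^3
`weight` takes the values: 2.0 → 1.8 → 1.62 → 1.458

Answer: 1.458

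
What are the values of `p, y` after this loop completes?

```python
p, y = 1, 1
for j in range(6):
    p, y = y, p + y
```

Fibonacci: after 6 iterations
`p, y` takes the values: (1, 1) → (1, 2) → (2, 3) → (3, 5) → (5, 8) → (8, 13) → (13, 21)

Answer: 13, 21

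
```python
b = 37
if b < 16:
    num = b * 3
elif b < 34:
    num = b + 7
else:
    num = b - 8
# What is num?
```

Trace:
`b = 37` → b = 37
`if b < 16: ...` → b < 16 is False, b < 34 is False, take else branch → num = 29
So num = 29

Answer: 29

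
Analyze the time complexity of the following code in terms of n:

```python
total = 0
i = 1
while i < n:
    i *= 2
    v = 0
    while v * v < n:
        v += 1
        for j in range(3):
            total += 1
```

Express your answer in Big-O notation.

Each loop level contributes: log n × √n × 1. Multiplying the contributions gives O(√n log n).

Answer: O(√n log n)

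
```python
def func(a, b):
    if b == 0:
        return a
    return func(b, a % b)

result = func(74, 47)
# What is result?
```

func(74, 47) -> func(47, 27) -> func(27, 20) -> func(20, 7) -> func(7, 6) -> func(6, 1) -> func(1, 0) -> 1

Answer: 1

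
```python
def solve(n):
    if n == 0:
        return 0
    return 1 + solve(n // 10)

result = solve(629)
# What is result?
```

Count of digits of 629: 3

Answer: 3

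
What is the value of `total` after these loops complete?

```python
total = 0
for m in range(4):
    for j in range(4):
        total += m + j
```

Sum of all m+j for m,j in 4x4
`total` takes the values: 0 → 1 → 3 → 6 → 7 → 9 → 12 → 16 → 18 → 21 → 25 → 30 → 33 → 37 → 42 → 48

Answer: 48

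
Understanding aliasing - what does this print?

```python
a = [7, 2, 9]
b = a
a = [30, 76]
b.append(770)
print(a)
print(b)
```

Key concept: rebinding vs mutation: a is rebound to a new list, b still points at the original.
Step by step:
`a = [7, 2, 9]` → a = [7, 2, 9]
`b = a` → b = [7, 2, 9] (same object as a)
`a = [30, 76]` → a = [30, 76]
`b.append(770)` → b = [7, 2, 9, 770]
`print(a)` → prints [30, 76]
`print(b)` → prints [7, 2, 9, 770]

Answer:
[30, 76]
[7, 2, 9, 770]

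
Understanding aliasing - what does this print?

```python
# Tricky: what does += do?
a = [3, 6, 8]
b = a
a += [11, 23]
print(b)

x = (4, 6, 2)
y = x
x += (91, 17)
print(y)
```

Key concept: += behavior differs for mutable vs immutable.
Step by step:
`a = [3, 6, 8]` → a = [3, 6, 8]
`b = a` → b = [3, 6, 8] (same object as a)
`a += [11, 23]` → a = [3, 6, 8, 11, 23] (same object as b); b = [3, 6, 8, 11, 23] (same object as a)
`print(b)` → prints [3, 6, 8, 11, 23]
`x = (4, 6, 2)` → x = (4, 6, 2)
`y = x` → y = (4, 6, 2)
`x += (91, 17)` → x = (4, 6, 2, 91, 17)
`print(y)` → prints (4, 6, 2)

Answer:
[3, 6, 8, 11, 23]
(4, 6, 2)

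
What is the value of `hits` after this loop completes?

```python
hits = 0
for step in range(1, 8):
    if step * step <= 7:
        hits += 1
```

Count numbers where step² ≤ 7
`hits` takes the values: 0 → 1 → 2

Answer: 2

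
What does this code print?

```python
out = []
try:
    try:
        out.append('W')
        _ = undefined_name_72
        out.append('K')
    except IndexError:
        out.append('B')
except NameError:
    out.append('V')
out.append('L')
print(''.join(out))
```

Execution trace: 'W' (try body) → 'V' (outer except NameError) → 'L' (after the try/except). Output: WVL

Answer: WVL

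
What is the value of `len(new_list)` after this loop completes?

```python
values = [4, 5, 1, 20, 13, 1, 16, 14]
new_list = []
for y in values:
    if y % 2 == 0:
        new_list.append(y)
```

Count even numbers in [4, 5, 1, 20, 13, 1, 16, 14]
`new_list` takes the values: [] → [4] → [4, 20] → [4, 20, 16] → [4, 20, 16, 14]
So `len(new_list)` = 4

Answer: 4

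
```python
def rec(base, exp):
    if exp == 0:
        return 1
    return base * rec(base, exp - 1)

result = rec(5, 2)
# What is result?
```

rec(5, 2) = 5 * 5 = 25

Answer: 25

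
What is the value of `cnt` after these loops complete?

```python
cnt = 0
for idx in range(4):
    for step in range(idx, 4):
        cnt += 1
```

Upper triangle: 4 + 3 + ... + 1
`cnt` takes the values: 0 → 1 → 2 → 3 → 4 → 5 → 6 → 7 → 8 → 9 → 10

Answer: 10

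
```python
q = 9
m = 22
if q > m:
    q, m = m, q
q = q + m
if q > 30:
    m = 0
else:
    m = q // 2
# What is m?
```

Trace:
`q = 9` → q = 9
`m = 22` → m = 22
`if q > m: ...` → q > m is False → no variable changes
`q = q + m` → q = 31
`if q > 30: ...` → q > 30 is True → m = 0
So m = 0

Answer: 0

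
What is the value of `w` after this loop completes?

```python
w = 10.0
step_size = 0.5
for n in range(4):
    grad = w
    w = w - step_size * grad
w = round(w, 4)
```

Gradient descent: w = 10.0 * (1 - 0.5)^4
`w` takes the values: 10.0 → 5.0 → 2.5 → 1.25 → 0.625

Answer: 0.625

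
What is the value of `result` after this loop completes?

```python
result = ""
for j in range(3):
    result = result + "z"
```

Repeat 'z' 3 times
`result` takes the values: "" → "z" → "zz" → "zzz"

Answer: "zzz"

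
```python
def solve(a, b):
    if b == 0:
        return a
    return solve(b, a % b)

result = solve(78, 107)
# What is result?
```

solve(78, 107) -> solve(107, 78) -> solve(78, 29) -> solve(29, 20) -> solve(20, 9) -> solve(9, 2) -> solve(2, 1) -> solve(1, 0) -> 1

Answer: 1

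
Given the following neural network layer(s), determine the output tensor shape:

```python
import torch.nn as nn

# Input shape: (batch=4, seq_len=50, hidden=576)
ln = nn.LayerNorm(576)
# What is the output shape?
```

Input: (4, 50, 576) -> Output: (4, 50, 576)

Answer: (4, 50, 576)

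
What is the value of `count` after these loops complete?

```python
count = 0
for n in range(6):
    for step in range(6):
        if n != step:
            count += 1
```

6² - 6 (exclude diagonal)
`count` takes the values: 0 → 1 → 2 → 3 → 4 → 5 → 6 → 7 → 8 → 9 → 10 → 11 → 12 → 13 → 14 → 15 → 16 → 17 → 18 → 19 → 20 → 21 → 22 → 23 → 24 → 25 → 26 → 27 → 28 → 29 → 30

Answer: 30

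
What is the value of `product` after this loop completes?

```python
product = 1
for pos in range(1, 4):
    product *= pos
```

3! = 6
`product` takes the values: 1 → 2 → 6

Answer: 6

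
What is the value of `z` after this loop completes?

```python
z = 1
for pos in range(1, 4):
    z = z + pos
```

Start at 1, add 1 through 3
`z` takes the values: 1 → 2 → 4 → 7

Answer: 7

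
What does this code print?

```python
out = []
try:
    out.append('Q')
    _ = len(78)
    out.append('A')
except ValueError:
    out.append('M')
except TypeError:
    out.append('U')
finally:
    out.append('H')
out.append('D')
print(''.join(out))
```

Execution trace: 'Q' (try body) → 'U' (except TypeError) → 'H' (finally) → 'D' (after the try/except). Output: QUHD

Answer: QUHD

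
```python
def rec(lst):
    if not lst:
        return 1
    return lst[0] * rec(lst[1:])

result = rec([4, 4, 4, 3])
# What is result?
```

Product over [4, 4, 4, 3] = 4 * 4 * 4 * 3 = 192

Answer: 192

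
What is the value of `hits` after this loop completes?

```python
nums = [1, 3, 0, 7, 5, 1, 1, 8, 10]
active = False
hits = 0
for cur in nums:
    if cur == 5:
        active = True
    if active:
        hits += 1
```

Count elements after first 5 in [1, 3, 0, 7, 5, 1, 1, 8, 10]
`hits` takes the values: 0 → 1 → 2 → 3 → 4 → 5

Answer: 5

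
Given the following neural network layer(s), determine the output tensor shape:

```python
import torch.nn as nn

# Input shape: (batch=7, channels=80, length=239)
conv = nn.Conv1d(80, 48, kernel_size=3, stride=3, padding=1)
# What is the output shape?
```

Input: (7, 80, 239) -> Output: (7, 48, 80)

Answer: (7, 48, 80)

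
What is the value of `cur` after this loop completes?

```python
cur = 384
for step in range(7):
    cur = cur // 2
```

Halve 7 times: 384 // 2^7 = 3
`cur` takes the values: 384 → 192 → 96 → 48 → 24 → 12 → 6 → 3

Answer: 3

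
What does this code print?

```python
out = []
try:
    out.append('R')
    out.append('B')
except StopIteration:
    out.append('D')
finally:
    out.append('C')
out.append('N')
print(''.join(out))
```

Execution trace: 'R' (try body) → 'B' (try body, no exception) → 'C' (finally) → 'N' (after the try/except). Output: RBCN

Answer: RBCN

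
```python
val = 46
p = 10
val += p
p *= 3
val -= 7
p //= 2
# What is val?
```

Trace:
`val = 46` → val = 46
`p = 10` → p = 10
`val += p` → val = 56
`p *= 3` → p = 30
`val -= 7` → val = 49
`p //= 2` → p = 15
So val = 49

Answer: 49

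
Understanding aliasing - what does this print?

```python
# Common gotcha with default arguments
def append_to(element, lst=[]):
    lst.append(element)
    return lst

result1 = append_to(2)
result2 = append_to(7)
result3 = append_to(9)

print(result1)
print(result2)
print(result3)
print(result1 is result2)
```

Key concept: mutable default argument gotcha.
Step by step:
`result1 = append_to(2)` → result1 = [2]
`result2 = append_to(7)` → result1 = [2, 7] (same object as result2); result2 = [2, 7] (same object as result1)
`result3 = append_to(9)` → result1 = [2, 7, 9] (same object as result2, result3); result2 = [2, 7, 9] (same object as result1, result3); result3 = [2, 7, 9] (same object as result1, result2)
`print(result1)` → prints [2, 7, 9]
`print(result2)` → prints [2, 7, 9]
`print(result3)` → prints [2, 7, 9]
`print(result1 is result2)` → prints True

Answer:
[2, 7, 9]
[2, 7, 9]
[2, 7, 9]
True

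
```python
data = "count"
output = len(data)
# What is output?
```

Trace:
`data = "count"` → data = 'count'
`output = len(data)` → output = 5
So output = 5

Answer: 5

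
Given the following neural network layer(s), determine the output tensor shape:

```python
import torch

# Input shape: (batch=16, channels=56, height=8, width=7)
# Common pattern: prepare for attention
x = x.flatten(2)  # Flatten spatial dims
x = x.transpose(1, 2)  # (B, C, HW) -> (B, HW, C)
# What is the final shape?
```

Input: (16, 56, 8, 7) -> after flatten(2): (16, 56, 56) -> Output: (16, 56, 56)

Answer: (16, 56, 56)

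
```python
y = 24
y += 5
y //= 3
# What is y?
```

Trace:
`y = 24` → y = 24
`y += 5` → y = 29
`y //= 3` → y = 9
So y = 9

Answer: 9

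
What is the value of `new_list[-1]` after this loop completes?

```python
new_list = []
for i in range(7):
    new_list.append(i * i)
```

Last element of squares 0 to 6
`new_list` takes the values: [] → [0] → [0, 1] → [0, 1, 4] → [0, 1, 4, 9] → [0, 1, 4, 9, 16] → [0, 1, 4, 9, 16, 25] → [0, 1, 4, 9, 16, 25, 36]
So `new_list[-1]` = 36

Answer: 36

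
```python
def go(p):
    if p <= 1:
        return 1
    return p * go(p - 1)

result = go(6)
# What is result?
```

go(6) = 6 * 5 * 4 * 3 * 2 * 1 = 720

Answer: 720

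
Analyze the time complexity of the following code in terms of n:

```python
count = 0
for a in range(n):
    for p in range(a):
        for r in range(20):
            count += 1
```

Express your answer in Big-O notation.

Each loop level contributes: n × n × 1. Multiplying the contributions gives O(n^2).

Answer: O(n^2)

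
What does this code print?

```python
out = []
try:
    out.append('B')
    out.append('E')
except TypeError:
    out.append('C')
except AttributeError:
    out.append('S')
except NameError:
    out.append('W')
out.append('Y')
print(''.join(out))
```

Execution trace: 'B' (try body) → 'E' (try body, no exception) → 'Y' (after the try/except). Output: BEY

Answer: BEY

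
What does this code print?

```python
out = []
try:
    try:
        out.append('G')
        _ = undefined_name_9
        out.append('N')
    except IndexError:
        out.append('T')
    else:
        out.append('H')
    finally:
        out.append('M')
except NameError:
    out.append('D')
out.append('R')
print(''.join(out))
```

Execution trace: 'G' (inner try body) → 'M' (inner finally) → 'D' (outer except NameError) → 'R' (after the try/except). Output: GMDR

Answer: GMDR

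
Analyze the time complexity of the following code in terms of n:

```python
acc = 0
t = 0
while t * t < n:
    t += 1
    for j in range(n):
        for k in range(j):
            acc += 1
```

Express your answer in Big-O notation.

Each loop level contributes: √n × n × n. Multiplying the contributions gives O(n^2√n).

Answer: O(n^2√n)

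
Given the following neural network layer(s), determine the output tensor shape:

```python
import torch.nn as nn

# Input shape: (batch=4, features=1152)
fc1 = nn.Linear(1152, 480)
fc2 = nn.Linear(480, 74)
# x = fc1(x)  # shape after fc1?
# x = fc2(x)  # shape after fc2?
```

Input: (4, 1152) -> after fc1: (4, 480) -> Output: (4, 74)

Answer: (4, 74)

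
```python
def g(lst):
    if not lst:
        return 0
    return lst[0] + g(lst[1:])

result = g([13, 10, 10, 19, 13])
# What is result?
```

13 + 10 + 10 + 19 + 13 + 0 = 65

Answer: 65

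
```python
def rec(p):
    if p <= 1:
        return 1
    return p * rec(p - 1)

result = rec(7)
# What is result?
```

rec(7) = 7 * 6 * 5 * 4 * 3 * 2 * 1 = 5040

Answer: 5040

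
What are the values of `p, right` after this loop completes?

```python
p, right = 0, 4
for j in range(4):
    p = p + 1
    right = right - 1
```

p goes 0→4, right goes 4→0
`p, right` takes the values: (0, 4) → (1, 4) → (1, 3) → (2, 3) → (2, 2) → (3, 2) → (3, 1) → (4, 1) → (4, 0)

Answer: 4, 0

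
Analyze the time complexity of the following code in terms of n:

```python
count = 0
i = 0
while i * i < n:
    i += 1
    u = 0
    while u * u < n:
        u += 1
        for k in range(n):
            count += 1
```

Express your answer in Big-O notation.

Each loop level contributes: √n × √n × n. Multiplying the contributions gives O(n^2).

Answer: O(n^2)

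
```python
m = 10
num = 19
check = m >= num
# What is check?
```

Trace:
`m = 10` → m = 10
`num = 19` → num = 19
`check = m >= num` → check = False
So check = False

Answer: False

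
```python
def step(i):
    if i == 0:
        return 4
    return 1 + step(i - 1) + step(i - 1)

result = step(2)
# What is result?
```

step(i) = 1 + 2·step(i-1), step(0)=4. Closed form: (4+1)·2^2 - 1 = 19.

Answer: 19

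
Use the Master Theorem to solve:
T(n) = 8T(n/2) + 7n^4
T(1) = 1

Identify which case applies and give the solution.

a=8, b=2, f(n)=7n^4. log_2(8) = 3. Since c=4 > 3 and the regularity condition holds (8(n/2)^4 = (8/2^4)n^4 with 8/2^4 < 1), Case 3 applies: T(n) = Θ(f(n)) = O(n^4).

Answer: O(n^4) - Case 3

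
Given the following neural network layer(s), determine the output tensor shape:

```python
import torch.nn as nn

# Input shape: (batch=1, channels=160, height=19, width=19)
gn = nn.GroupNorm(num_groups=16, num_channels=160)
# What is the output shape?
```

Input: (1, 160, 19, 19) -> Output: (1, 160, 19, 19)

Answer: (1, 160, 19, 19)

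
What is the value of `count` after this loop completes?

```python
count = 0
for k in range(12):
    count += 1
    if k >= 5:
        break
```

Loop breaks when k reaches 5, count is 6
`count` takes the values: 0 → 1 → 2 → 3 → 4 → 5 → 6

Answer: 6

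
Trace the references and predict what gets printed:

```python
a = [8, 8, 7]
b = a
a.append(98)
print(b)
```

Key concept: basic list aliasing.
Step by step:
`a = [8, 8, 7]` → a = [8, 8, 7]
`b = a` → b = [8, 8, 7] (same object as a)
`a.append(98)` → a = [8, 8, 7, 98] (same object as b); b = [8, 8, 7, 98] (same object as a)
`print(b)` → prints [8, 8, 7, 98]

Answer: [8, 8, 7, 98]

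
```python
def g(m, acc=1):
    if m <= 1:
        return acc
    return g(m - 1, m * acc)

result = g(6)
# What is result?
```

Accumulator trace (n, acc): (6, 1) -> (5, 6) -> (4, 30) -> (3, 120) -> (2, 360) -> (1, 720) -> return 720

Answer: 720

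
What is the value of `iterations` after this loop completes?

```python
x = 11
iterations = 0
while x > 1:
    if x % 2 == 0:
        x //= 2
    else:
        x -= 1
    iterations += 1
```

Steps to reduce 11 to 1
`iterations` takes the values: 0 → 1 → 2 → 3 → 4 → 5

Answer: 5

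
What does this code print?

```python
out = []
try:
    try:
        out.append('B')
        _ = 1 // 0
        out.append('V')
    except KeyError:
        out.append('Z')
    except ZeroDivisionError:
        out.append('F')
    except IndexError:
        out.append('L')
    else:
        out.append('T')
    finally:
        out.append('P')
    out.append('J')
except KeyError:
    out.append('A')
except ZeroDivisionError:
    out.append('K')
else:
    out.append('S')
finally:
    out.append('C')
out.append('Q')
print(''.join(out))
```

Execution trace: 'B' (inner try body) → 'F' (inner except ZeroDivisionError) → 'P' (inner finally) → 'J' (try body, no exception) → 'S' (else) → 'C' (finally) → 'Q' (after the try/except). Output: BFPJSCQ

Answer: BFPJSCQ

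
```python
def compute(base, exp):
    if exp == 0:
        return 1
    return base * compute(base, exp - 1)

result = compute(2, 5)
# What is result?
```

compute(2, 5) = 2 * 2 * 2 * 2 * 2 = 32

Answer: 32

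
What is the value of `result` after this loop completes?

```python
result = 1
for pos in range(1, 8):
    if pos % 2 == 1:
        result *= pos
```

Product of odd numbers 1 to 7
`result` takes the values: 1 → 3 → 15 → 105

Answer: 105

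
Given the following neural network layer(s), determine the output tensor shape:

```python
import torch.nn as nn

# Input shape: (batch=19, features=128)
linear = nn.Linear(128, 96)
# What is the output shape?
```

Input: (19, 128) -> Output: (19, 96)

Answer: (19, 96)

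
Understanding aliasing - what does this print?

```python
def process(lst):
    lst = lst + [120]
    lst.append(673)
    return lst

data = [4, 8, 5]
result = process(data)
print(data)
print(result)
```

Key concept: rebinding parameter vs mutation.
Step by step:
`data = [4, 8, 5]` → data = [4, 8, 5]
`result = process(data)` → result = [4, 8, 5, 120, 673]
`print(data)` → prints [4, 8, 5]
`print(result)` → prints [4, 8, 5, 120, 673]

Answer:
[4, 8, 5]
[4, 8, 5, 120, 673]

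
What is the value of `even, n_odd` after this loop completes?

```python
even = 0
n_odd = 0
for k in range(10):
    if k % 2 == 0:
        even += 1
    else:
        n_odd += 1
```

Count evens and odds in range(10)
`even, n_odd` takes the values: (0, 0) → (1, 0) → (1, 1) → (2, 1) → (2, 2) → (3, 2) → (3, 3) → (4, 3) → (4, 4) → (5, 4) → (5, 5)

Answer: 5, 5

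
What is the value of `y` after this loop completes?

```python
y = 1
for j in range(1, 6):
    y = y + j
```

Start at 1, add 1 through 5
`y` takes the values: 1 → 2 → 4 → 7 → 11 → 16

Answer: 16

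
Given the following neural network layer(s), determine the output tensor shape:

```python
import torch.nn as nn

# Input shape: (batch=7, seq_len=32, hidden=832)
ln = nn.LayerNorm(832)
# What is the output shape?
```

Input: (7, 32, 832) -> Output: (7, 32, 832)

Answer: (7, 32, 832)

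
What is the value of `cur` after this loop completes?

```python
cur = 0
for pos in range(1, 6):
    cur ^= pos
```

XOR of 1 to 5
`cur` takes the values: 0 → 1 → 3 → 0 → 4 → 1

Answer: 1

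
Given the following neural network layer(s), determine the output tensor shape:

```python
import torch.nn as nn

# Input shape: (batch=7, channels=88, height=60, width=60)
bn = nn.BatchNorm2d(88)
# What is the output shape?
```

Input: (7, 88, 60, 60) -> Output: (7, 88, 60, 60)

Answer: (7, 88, 60, 60)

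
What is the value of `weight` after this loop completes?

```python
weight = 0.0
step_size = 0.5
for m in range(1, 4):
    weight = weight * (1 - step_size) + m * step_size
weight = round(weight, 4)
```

Moving average with lr=0.5
`weight` takes the values: 0.0 → 0.5 → 1.25 → 2.125

Answer: 2.125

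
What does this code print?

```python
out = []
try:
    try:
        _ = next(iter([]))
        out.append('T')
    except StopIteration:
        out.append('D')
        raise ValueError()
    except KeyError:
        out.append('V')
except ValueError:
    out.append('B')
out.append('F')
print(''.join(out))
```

Execution trace: 'D' (inner except StopIteration) → 'B' (outer except ValueError) → 'F' (after the try/except). Output: DBF

Answer: DBF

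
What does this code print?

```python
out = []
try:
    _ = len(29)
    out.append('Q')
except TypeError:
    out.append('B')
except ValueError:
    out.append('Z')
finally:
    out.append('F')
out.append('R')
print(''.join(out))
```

Execution trace: 'B' (except TypeError) → 'F' (finally) → 'R' (after the try/except). Output: BFR

Answer: BFR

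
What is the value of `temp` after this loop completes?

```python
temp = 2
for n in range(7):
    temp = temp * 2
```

Multiply by 2, 7 times: 2 * 2^7 = 256
`temp` takes the values: 2 → 4 → 8 → 16 → 32 → 64 → 128 → 256

Answer: 256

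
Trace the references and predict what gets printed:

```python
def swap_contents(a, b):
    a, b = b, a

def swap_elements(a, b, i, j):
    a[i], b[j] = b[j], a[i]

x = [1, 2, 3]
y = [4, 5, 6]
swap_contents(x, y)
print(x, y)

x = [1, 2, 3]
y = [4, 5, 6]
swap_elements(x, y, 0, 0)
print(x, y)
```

Key concept: parameter rebinding vs mutation.
Step by step:
`x = [1, 2, 3]` → x = [1, 2, 3]
`y = [4, 5, 6]` → y = [4, 5, 6]
`swap_contents(x, y)` → no visible change to tracked variables
`print(x, y)` → prints [1, 2, 3] [4, 5, 6]
`x = [1, 2, 3]` → x = [1, 2, 3]
`y = [4, 5, 6]` → y = [4, 5, 6]
`swap_elements(x, y, 0, 0)` → x = [4, 2, 3]; y = [1, 5, 6]
`print(x, y)` → prints [4, 2, 3] [1, 5, 6]

Answer:
[1, 2, 3] [4, 5, 6]
[4, 2, 3] [1, 5, 6]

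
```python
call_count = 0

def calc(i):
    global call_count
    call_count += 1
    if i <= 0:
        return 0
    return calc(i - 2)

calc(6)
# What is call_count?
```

Linear recursion stepping by 2: 4 calls from i=6 down to ≤0.

Answer: 4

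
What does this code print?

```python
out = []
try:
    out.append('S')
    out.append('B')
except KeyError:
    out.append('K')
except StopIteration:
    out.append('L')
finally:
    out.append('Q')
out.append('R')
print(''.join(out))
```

Execution trace: 'S' (try body) → 'B' (try body, no exception) → 'Q' (finally) → 'R' (after the try/except). Output: SBQR

Answer: SBQR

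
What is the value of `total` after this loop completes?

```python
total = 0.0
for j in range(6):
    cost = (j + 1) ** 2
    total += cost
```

Sum of squared losses 1² + 2² + ... + 6²
`total` takes the values: 0.0 → 1.0 → 5.0 → 14.0 → 30.0 → 55.0 → 91.0

Answer: 91.0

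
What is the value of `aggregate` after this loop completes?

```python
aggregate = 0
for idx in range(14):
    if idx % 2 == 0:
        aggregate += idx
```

Sum of even numbers 0 to 13
`aggregate` takes the values: 0 → 2 → 6 → 12 → 20 → 30 → 42

Answer: 42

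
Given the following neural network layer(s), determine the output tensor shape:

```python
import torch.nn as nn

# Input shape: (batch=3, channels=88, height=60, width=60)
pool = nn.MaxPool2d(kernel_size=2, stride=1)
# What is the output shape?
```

Input: (3, 88, 60, 60) -> Output: (3, 88, 59, 59)

Answer: (3, 88, 59, 59)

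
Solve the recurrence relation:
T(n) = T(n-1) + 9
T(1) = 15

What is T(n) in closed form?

Unrolling: T(n) = T(1) + 9·(n-1) = 15 + 9(n-1) = 9n + 6.

Answer: T(n) = 9n + 6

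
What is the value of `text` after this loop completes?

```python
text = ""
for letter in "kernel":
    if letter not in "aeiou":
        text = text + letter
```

Remove vowels from 'kernel'
`text` takes the values: "" → "k" → "kr" → "krn" → "krnl"

Answer: "krnl"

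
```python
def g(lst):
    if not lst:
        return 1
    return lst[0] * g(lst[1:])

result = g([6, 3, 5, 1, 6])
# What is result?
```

Product over [6, 3, 5, 1, 6] = 6 * 3 * 5 * 1 * 6 = 540

Answer: 540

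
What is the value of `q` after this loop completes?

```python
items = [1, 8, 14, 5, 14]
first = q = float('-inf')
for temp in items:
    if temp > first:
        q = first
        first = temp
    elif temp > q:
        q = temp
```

Second largest (with repeats) in [1, 8, 14, 5, 14]
`q` takes the values: -inf → 1 → 8 → 14

Answer: 14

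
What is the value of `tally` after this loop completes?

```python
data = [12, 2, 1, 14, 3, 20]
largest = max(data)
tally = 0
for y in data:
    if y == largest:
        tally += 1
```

Count of max value 20 in [12, 2, 1, 14, 3, 20]
`tally` takes the values: 0 → 1

Answer: 1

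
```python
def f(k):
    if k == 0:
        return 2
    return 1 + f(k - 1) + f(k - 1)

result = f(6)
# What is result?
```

f(k) = 1 + 2·f(k-1), f(0)=2. Closed form: (2+1)·2^6 - 1 = 191.

Answer: 191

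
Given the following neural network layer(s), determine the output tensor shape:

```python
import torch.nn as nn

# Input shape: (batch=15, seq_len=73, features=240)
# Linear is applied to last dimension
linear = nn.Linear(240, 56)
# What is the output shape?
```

Input: (15, 73, 240) -> Output: (15, 73, 56)

Answer: (15, 73, 56)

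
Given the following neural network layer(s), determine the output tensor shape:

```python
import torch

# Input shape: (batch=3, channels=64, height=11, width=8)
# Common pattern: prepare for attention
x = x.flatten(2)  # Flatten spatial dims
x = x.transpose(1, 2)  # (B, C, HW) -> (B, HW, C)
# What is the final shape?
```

Input: (3, 64, 11, 8) -> after flatten(2): (3, 64, 88) -> Output: (3, 88, 64)

Answer: (3, 88, 64)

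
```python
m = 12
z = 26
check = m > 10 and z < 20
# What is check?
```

Trace:
`m = 12` → m = 12
`z = 26` → z = 26
`check = m > 10 and z < 20` → check = False
So check = False

Answer: False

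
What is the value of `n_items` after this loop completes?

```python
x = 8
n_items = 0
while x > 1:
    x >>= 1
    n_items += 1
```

Count right shifts until 1
`n_items` takes the values: 0 → 1 → 2 → 3

Answer: 3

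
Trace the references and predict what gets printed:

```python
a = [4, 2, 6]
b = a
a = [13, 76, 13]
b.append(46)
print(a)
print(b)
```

Key concept: rebinding vs mutation: a is rebound to a new list, b still points at the original.
Step by step:
`a = [4, 2, 6]` → a = [4, 2, 6]
`b = a` → b = [4, 2, 6] (same object as a)
`a = [13, 76, 13]` → a = [13, 76, 13]
`b.append(46)` → b = [4, 2, 6, 46]
`print(a)` → prints [13, 76, 13]
`print(b)` → prints [4, 2, 6, 46]

Answer:
[13, 76, 13]
[4, 2, 6, 46]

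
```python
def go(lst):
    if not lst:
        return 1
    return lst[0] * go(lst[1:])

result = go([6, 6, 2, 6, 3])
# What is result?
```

Product over [6, 6, 2, 6, 3] = 6 * 6 * 2 * 6 * 3 = 1296

Answer: 1296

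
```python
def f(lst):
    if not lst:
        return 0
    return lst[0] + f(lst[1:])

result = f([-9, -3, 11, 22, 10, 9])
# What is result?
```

(-9) + (-3) + 11 + 22 + 10 + 9 + 0 = 40

Answer: 40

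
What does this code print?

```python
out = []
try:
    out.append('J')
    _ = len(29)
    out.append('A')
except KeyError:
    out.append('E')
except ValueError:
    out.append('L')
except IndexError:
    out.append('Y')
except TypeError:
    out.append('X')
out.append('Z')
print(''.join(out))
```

Execution trace: 'J' (try body) → 'X' (except TypeError) → 'Z' (after the try/except). Output: JXZ

Answer: JXZ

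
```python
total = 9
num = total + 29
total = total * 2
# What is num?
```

Trace:
`total = 9` → total = 9
`num = total + 29` → num = 38
`total = total * 2` → total = 18
So num = 38

Answer: 38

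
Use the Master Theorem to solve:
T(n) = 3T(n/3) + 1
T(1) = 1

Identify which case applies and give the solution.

a=3, b=3, f(n)=1. log_3(3) = 1. Since c=0 < 1, Case 1 applies: T(n) = Θ(n^log_b(a)) = O(n).

Answer: O(n) - Case 1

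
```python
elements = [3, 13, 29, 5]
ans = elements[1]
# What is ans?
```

Trace:
`elements = [3, 13, 29, 5]` → elements = [3, 13, 29, 5]
`ans = elements[1]` → ans = 13
So ans = 13

Answer: 13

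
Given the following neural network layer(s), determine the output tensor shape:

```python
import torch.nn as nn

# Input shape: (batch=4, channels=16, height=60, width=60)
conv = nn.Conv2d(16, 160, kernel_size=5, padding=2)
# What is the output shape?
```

Input: (4, 16, 60, 60) -> Output: (4, 160, 60, 60)

Answer: (4, 160, 60, 60)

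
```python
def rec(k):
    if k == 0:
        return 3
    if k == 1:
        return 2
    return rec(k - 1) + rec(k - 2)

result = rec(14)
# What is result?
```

Build up from base cases: rec(0)=3, rec(1)=2, rec(2)=5, rec(3)=7, rec(4)=12, rec(5)=19, rec(6)=31, ..., rec(14)=1453

Answer: 1453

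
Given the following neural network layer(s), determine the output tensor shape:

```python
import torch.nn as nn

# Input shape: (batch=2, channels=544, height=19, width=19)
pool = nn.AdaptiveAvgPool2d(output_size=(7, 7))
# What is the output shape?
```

Input: (2, 544, 19, 19) -> Output: (2, 544, 7, 7)

Answer: (2, 544, 7, 7)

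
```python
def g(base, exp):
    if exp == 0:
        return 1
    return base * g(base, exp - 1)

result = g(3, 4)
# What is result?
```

g(3, 4) = 3 * 3 * 3 * 3 = 81

Answer: 81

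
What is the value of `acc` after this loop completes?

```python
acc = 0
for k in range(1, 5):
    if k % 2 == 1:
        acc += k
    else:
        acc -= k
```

Add odd, subtract even
`acc` takes the values: 0 → 1 → -1 → 2 → -2

Answer: -2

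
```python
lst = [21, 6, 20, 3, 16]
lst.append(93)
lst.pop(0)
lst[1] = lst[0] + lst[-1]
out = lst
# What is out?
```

Trace:
`lst = [21, 6, 20, 3, 16]` → lst = [21, 6, 20, 3, 16]
`lst.append(93)` → lst = [21, 6, 20, 3, 16, 93]
`lst.pop(0)` → lst = [6, 20, 3, 16, 93]
`lst[1] = lst[0] + lst[-1]` → lst = [6, 99, 3, 16, 93]
`out = lst` → out = [6, 99, 3, 16, 93]
So out = [6, 99, 3, 16, 93]

Answer: [6, 99, 3, 16, 93]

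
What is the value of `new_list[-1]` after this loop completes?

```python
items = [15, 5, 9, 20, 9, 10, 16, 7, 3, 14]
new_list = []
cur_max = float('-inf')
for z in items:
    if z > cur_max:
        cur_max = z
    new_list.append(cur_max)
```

Running max ends at 20
`new_list` takes the values: [] → [15] → [15, 15] → [15, 15, 15] → [15, 15, 15, 20] → [15, 15, 15, 20, 20] → [15, 15, 15, 20, 20, 20] → [15, 15, 15, 20, 20, 20, 20] → [15, 15, 15, 20, 20, 20, 20, 20] → [15, 15, 15, 20, 20, 20, 20, 20, 20] → [15, 15, 15, 20, 20, 20, 20, 20, 20, 20]
So `new_list[-1]` = 20

Answer: 20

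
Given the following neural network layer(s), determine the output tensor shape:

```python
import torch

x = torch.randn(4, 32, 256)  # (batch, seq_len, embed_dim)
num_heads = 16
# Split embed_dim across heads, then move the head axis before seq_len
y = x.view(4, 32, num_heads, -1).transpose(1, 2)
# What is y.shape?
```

Input: (4, 32, 256) -> head_dim = 256 // 16 = 16; after view: (4, 32, 16, 16) -> after transpose(1, 2): (4, 16, 32, 16) -> Output: (4, 16, 32, 16)

Answer: (4, 16, 32, 16)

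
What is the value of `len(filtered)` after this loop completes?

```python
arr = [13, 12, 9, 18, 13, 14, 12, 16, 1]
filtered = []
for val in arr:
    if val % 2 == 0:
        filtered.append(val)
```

Count even numbers in [13, 12, 9, 18, 13, 14, 12, 16, 1]
`filtered` takes the values: [] → [12] → [12, 18] → [12, 18, 14] → [12, 18, 14, 12] → [12, 18, 14, 12, 16]
So `len(filtered)` = 5

Answer: 5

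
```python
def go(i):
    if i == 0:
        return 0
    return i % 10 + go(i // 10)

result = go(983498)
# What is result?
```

Sum of digits of 983498: 8 + 9 + 4 + 3 + 8 + 9 = 41

Answer: 41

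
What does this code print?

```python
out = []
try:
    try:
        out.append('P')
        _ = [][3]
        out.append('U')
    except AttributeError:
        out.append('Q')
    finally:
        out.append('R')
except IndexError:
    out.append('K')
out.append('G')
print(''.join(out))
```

Execution trace: 'P' (try body) → 'R' (finally) → 'K' (outer except IndexError) → 'G' (after the try/except). Output: PRKG

Answer: PRKG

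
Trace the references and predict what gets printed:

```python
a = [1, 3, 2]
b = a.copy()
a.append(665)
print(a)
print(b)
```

Key concept: list.copy() creates independent copy.
Step by step:
`a = [1, 3, 2]` → a = [1, 3, 2]
`b = a.copy()` → b = [1, 3, 2]
`a.append(665)` → a = [1, 3, 2, 665]
`print(a)` → prints [1, 3, 2, 665]
`print(b)` → prints [1, 3, 2]

Answer:
[1, 3, 2, 665]
[1, 3, 2]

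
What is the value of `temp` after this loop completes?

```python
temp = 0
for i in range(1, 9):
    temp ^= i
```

XOR of 1 to 8
`temp` takes the values: 0 → 1 → 3 → 0 → 4 → 1 → 7 → 0 → 8

Answer: 8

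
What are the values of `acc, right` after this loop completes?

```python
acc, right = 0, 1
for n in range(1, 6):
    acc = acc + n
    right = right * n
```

Sum and factorial of 1 to 5
`acc, right` takes the values: (0, 1) → (1, 1) → (3, 1) → (3, 2) → (6, 2) → (6, 6) → (10, 6) → (10, 24) → (15, 24) → (15, 120)

Answer: 15, 120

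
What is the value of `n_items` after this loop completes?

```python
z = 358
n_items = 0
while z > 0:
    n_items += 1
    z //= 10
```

Count digits by repeated division by 10
`n_items` takes the values: 0 → 1 → 2 → 3

Answer: 3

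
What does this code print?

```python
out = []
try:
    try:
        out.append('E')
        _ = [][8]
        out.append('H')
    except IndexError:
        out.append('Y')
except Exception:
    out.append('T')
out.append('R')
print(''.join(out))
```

Execution trace: 'E' (inner try body) → 'Y' (inner except IndexError) → 'R' (after the try/except). Output: EYR

Answer: EYR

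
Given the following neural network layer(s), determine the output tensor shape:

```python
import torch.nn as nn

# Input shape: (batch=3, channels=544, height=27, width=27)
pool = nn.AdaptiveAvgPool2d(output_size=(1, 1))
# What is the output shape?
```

Input: (3, 544, 27, 27) -> Output: (3, 544, 1, 1)

Answer: (3, 544, 1, 1)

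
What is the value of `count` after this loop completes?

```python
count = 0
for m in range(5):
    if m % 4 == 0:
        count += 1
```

Count numbers divisible by 4 in range(5)
`count` takes the values: 0 → 1 → 2

Answer: 2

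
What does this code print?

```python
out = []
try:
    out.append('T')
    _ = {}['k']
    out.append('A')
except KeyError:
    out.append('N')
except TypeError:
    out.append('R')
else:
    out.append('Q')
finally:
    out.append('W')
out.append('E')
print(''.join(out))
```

Execution trace: 'T' (try body) → 'N' (except KeyError) → 'W' (finally) → 'E' (after the try/except). Output: TNWE

Answer: TNWE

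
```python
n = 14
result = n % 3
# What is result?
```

Trace:
`n = 14` → n = 14
`result = n % 3` → result = 2
So result = 2

Answer: 2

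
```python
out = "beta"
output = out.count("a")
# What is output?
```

Trace:
`out = "beta"` → out = 'beta'
`output = out.count("a")` → output = 1
So output = 1

Answer: 1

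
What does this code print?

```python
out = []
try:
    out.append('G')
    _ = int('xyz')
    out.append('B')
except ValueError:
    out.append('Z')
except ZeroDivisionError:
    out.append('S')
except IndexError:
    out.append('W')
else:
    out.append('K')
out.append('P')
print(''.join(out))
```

Execution trace: 'G' (try body) → 'Z' (except ValueError) → 'P' (after the try/except). Output: GZP

Answer: GZP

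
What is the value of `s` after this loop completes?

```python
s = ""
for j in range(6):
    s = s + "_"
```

Repeat '_' 6 times
`s` takes the values: "" → "_" → "__" → "___" → "____" → "_____" → "______"

Answer: "______"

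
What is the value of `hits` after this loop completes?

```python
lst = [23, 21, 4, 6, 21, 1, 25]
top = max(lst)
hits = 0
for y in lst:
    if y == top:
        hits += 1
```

Count of max value 25 in [23, 21, 4, 6, 21, 1, 25]
`hits` takes the values: 0 → 1

Answer: 1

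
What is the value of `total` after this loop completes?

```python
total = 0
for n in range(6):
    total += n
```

Sum of 0 to 5 = 15
`total` takes the values: 0 → 1 → 3 → 6 → 10 → 15

Answer: 15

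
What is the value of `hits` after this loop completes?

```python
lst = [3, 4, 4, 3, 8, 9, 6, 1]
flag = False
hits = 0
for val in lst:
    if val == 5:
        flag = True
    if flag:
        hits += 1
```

Count elements after first 5 in [3, 4, 4, 3, 8, 9, 6, 1]
`hits` takes the values: 0

Answer: 0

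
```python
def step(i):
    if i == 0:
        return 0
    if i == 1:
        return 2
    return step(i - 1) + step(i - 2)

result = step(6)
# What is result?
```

Build up from base cases: step(0)=0, step(1)=2, step(2)=2, step(3)=4, step(4)=6, step(5)=10, step(6)=16

Answer: 16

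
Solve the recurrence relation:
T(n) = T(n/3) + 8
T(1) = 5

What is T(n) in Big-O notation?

Each step divides n by 3 and adds 8. After log_3(n) steps we reach T(1)=5. So T(n) = 8·log_3(n) + 5 = O(log n).

Answer: O(log n)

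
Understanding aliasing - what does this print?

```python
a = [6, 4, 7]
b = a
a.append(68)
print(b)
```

Key concept: basic list aliasing.
Step by step:
`a = [6, 4, 7]` → a = [6, 4, 7]
`b = a` → b = [6, 4, 7] (same object as a)
`a.append(68)` → a = [6, 4, 7, 68] (same object as b); b = [6, 4, 7, 68] (same object as a)
`print(b)` → prints [6, 4, 7, 68]

Answer: [6, 4, 7, 68]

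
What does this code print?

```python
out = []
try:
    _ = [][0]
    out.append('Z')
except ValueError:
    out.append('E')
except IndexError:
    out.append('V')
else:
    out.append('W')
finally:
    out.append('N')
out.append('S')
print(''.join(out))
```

Execution trace: 'V' (except IndexError) → 'N' (finally) → 'S' (after the try/except). Output: VNS

Answer: VNS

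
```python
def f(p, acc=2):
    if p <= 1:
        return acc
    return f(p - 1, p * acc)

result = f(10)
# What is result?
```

Accumulator trace (n, acc): (10, 2) -> (9, 20) -> (8, 180) -> (7, 1440) -> (6, 10080) -> (5, 60480) -> (4, 302400) -> (3, 1209600) -> (2, 3628800) -> (1, 7257600) -> return 7257600

Answer: 7257600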